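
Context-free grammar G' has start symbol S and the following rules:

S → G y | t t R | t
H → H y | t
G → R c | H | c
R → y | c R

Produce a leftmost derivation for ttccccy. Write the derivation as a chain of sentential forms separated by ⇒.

S ⇒ ttR   [S → t t R]
ttR ⇒ ttcR   [R → c R]
ttcR ⇒ ttccR   [R → c R]
ttccR ⇒ ttcccR   [R → c R]
ttcccR ⇒ ttccccR   [R → c R]
ttccccR ⇒ ttccccy   [R → y]

S ⇒ ttR ⇒ ttcR ⇒ ttccR ⇒ ttcccR ⇒ ttccccR ⇒ ttccccy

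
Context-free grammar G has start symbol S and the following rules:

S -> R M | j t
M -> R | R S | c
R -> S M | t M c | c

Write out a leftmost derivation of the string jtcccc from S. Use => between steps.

S => RM => SMM => RMMM => SMMMM => jtMMMM => jtcMMM => jtccMM => jtcccM => jtcccc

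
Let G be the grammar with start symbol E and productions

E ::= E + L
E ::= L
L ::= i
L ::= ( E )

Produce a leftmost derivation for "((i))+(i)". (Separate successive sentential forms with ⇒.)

E ⇒ E+L ⇒ L+L ⇒ (E)+L ⇒ (L)+L ⇒ ((E))+L ⇒ ((L))+L ⇒ ((i))+L ⇒ ((i))+(E) ⇒ ((i))+(L) ⇒ ((i))+(i)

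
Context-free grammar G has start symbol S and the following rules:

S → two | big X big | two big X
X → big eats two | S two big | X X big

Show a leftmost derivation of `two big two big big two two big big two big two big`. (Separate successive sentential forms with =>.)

S => two big X   [S → two big X]
two big X => two big S two big   [X → S two big]
two big S two big => two big two big X two big   [S → two big X]
two big two big X two big => two big two big S two big two big   [X → S two big]
two big two big S two big two big => two big two big big X big two big two big   [S → big X big]
two big two big big X big two big two big => two big two big big S two big big two big two big   [X → S two big]
two big two big big S two big big two big two big => two big two big big two two big big two big two big   [S → two]

S => two big X => two big S two big => two big two big X two big => two big two big S two big two big => two big two big big X big two big two big => two big two big big S two big big two big two big => two big two big big two two big big two big two big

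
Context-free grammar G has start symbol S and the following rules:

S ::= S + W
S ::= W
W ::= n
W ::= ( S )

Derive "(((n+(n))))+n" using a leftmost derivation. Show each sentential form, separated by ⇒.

S⇒S+W⇒W+W⇒(S)+W⇒(W)+W⇒((S))+W⇒((W))+W⇒(((S)))+W⇒(((S+W)))+W⇒(((W+W)))+W⇒(((n+W)))+W⇒(((n+(S))))+W⇒(((n+(W))))+W⇒(((n+(n))))+W⇒(((n+(n))))+n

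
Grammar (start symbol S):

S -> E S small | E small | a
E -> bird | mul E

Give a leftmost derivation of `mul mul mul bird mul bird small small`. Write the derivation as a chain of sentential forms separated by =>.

S => E S small => mul E S small => mul mul E S small => mul mul mul E S small => mul mul mul bird S small => mul mul mul bird E small small => mul mul mul bird mul E small small => mul mul mul bird mul bird small small

S => E S small   [S -> E S small]
E S small => mul E S small   [E -> mul E]
mul E S small => mul mul E S small   [E -> mul E]
mul mul E S small => mul mul mul E S small   [E -> mul E]
mul mul mul E S small => mul mul mul bird S small   [E -> bird]
mul mul mul bird S small => mul mul mul bird E small small   [S -> E small]
mul mul mul bird E small small => mul mul mul bird mul E small small   [E -> mul E]
mul mul mul bird mul E small small => mul mul mul bird mul bird small small   [E -> bird]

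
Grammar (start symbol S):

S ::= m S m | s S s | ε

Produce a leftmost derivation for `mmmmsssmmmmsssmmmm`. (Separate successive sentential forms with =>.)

S => mSm => mmSmm => mmmSmmm => mmmmSmmmm => mmmmsSsmmmm => mmmmssSssmmmm => mmmmsssSsssmmmm => mmmmsssmSmsssmmmm => mmmmsssmmSmmsssmmmm => mmmmsssmmmmsssmmmm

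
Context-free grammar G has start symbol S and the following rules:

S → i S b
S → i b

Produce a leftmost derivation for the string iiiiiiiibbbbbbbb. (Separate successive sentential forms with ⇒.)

S ⇒ iSb ⇒ iiSbb ⇒ iiiSbbb ⇒ iiiiSbbbb ⇒ iiiiiSbbbbb ⇒ iiiiiiSbbbbbb ⇒ iiiiiiiSbbbbbbb ⇒ iiiiiiiibbbbbbbb

S ⇒ iSb   [S → i S b]
iSb ⇒ iiSbb   [S → i S b]
iiSbb ⇒ iiiSbbb   [S → i S b]
iiiSbbb ⇒ iiiiSbbbb   [S → i S b]
iiiiSbbbb ⇒ iiiiiSbbbbb   [S → i S b]
iiiiiSbbbbb ⇒ iiiiiiSbbbbbb   [S → i S b]
iiiiiiSbbbbbb ⇒ iiiiiiiSbbbbbbb   [S → i S b]
iiiiiiiSbbbbbbb ⇒ iiiiiiiibbbbbbbb   [S → i b]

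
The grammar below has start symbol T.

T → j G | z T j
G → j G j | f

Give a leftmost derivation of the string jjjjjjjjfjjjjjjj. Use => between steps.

T => jG   [T → j G]
jG => jjGj   [G → j G j]
jjGj => jjjGjj   [G → j G j]
jjjGjj => jjjjGjjj   [G → j G j]
jjjjGjjj => jjjjjGjjjj   [G → j G j]
jjjjjGjjjj => jjjjjjGjjjjj   [G → j G j]
jjjjjjGjjjjj => jjjjjjjGjjjjjj   [G → j G j]
jjjjjjjGjjjjjj => jjjjjjjjGjjjjjjj   [G → j G j]
jjjjjjjjGjjjjjjj => jjjjjjjjfjjjjjjj   [G → f]

T => jG => jjGj => jjjGjj => jjjjGjjj => jjjjjGjjjj => jjjjjjGjjjjj => jjjjjjjGjjjjjj => jjjjjjjjGjjjjjjj => jjjjjjjjfjjjjjjj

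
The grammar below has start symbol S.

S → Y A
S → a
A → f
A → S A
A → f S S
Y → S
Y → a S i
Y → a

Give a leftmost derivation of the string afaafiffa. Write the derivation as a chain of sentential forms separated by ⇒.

S ⇒ YA   [S → Y A]
YA ⇒ aA   [Y → a]
aA ⇒ afSS   [A → f S S]
afSS ⇒ afYAS   [S → Y A]
afYAS ⇒ afSAS   [Y → S]
afSAS ⇒ afYAAS   [S → Y A]
afYAAS ⇒ afaSiAAS   [Y → a S i]
afaSiAAS ⇒ afaYAiAAS   [S → Y A]
afaYAiAAS ⇒ afaSAiAAS   [Y → S]
afaSAiAAS ⇒ afaaAiAAS   [S → a]
afaaAiAAS ⇒ afaafiAAS   [A → f]
afaafiAAS ⇒ afaafifAS   [A → f]
afaafifAS ⇒ afaafiffS   [A → f]
afaafiffS ⇒ afaafiffa   [S → a]

S ⇒ YA ⇒ aA ⇒ afSS ⇒ afYAS ⇒ afSAS ⇒ afYAAS ⇒ afaSiAAS ⇒ afaYAiAAS ⇒ afaSAiAAS ⇒ afaaAiAAS ⇒ afaafiAAS ⇒ afaafifAS ⇒ afaafiffS ⇒ afaafiffa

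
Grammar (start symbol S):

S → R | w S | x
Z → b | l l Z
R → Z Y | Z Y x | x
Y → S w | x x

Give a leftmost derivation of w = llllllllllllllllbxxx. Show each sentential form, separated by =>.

S => R   [S → R]
R => ZYx   [R → Z Y x]
ZYx => llZYx   [Z → l l Z]
llZYx => llllZYx   [Z → l l Z]
llllZYx => llllllZYx   [Z → l l Z]
llllllZYx => llllllllZYx   [Z → l l Z]
llllllllZYx => llllllllllZYx   [Z → l l Z]
llllllllllZYx => llllllllllllZYx   [Z → l l Z]
llllllllllllZYx => llllllllllllllZYx   [Z → l l Z]
llllllllllllllZYx => llllllllllllllllZYx   [Z → l l Z]
llllllllllllllllZYx => llllllllllllllllbYx   [Z → b]
llllllllllllllllbYx => llllllllllllllllbxxx   [Y → x x]

S => R => ZYx => llZYx => llllZYx => llllllZYx => llllllllZYx => llllllllllZYx => llllllllllllZYx => llllllllllllllZYx => llllllllllllllllZYx => llllllllllllllllbYx => llllllllllllllllbxxx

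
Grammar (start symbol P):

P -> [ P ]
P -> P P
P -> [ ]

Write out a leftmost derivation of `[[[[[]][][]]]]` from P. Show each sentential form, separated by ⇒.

P ⇒ [P] ⇒ [[P]] ⇒ [[[P]]] ⇒ [[[PP]]] ⇒ [[[[P]P]]] ⇒ [[[[[]]P]]] ⇒ [[[[[]]PP]]] ⇒ [[[[[]][]P]]] ⇒ [[[[[]][][]]]]

P ⇒ [P]   [P -> [ P ]]
[P] ⇒ [[P]]   [P -> [ P ]]
[[P]] ⇒ [[[P]]]   [P -> [ P ]]
[[[P]]] ⇒ [[[PP]]]   [P -> P P]
[[[PP]]] ⇒ [[[[P]P]]]   [P -> [ P ]]
[[[[P]P]]] ⇒ [[[[[]]P]]]   [P -> [ ]]
[[[[[]]P]]] ⇒ [[[[[]]PP]]]   [P -> P P]
[[[[[]]PP]]] ⇒ [[[[[]][]P]]]   [P -> [ ]]
[[[[[]][]P]]] ⇒ [[[[[]][][]]]]   [P -> [ ]]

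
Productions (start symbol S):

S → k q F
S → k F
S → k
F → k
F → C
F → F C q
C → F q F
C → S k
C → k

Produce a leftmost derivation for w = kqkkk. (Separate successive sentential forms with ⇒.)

S⇒kqF⇒kqC⇒kqSk⇒kqkFk⇒kqkCk⇒kqkkk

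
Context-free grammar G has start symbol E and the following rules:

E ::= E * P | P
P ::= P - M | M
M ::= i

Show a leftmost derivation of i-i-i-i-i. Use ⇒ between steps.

E ⇒ P   [E ::= P]
P ⇒ P-M   [P ::= P - M]
P-M ⇒ P-M-M   [P ::= P - M]
P-M-M ⇒ P-M-M-M   [P ::= P - M]
P-M-M-M ⇒ P-M-M-M-M   [P ::= P - M]
P-M-M-M-M ⇒ M-M-M-M-M   [P ::= M]
M-M-M-M-M ⇒ i-M-M-M-M   [M ::= i]
i-M-M-M-M ⇒ i-i-M-M-M   [M ::= i]
i-i-M-M-M ⇒ i-i-i-M-M   [M ::= i]
i-i-i-M-M ⇒ i-i-i-i-M   [M ::= i]
i-i-i-i-M ⇒ i-i-i-i-i   [M ::= i]

E ⇒ P ⇒ P-M ⇒ P-M-M ⇒ P-M-M-M ⇒ P-M-M-M-M ⇒ M-M-M-M-M ⇒ i-M-M-M-M ⇒ i-i-M-M-M ⇒ i-i-i-M-M ⇒ i-i-i-i-M ⇒ i-i-i-i-i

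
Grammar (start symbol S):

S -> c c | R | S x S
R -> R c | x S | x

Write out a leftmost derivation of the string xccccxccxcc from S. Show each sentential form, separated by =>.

S => SxS   [S -> S x S]
SxS => SxSxS   [S -> S x S]
SxSxS => RxSxS   [S -> R]
RxSxS => RcxSxS   [R -> R c]
RcxSxS => RccxSxS   [R -> R c]
RccxSxS => RcccxSxS   [R -> R c]
RcccxSxS => RccccxSxS   [R -> R c]
RccccxSxS => xccccxSxS   [R -> x]
xccccxSxS => xccccxccxS   [S -> c c]
xccccxccxS => xccccxccxcc   [S -> c c]

S => SxS => SxSxS => RxSxS => RcxSxS => RccxSxS => RcccxSxS => RccccxSxS => xccccxSxS => xccccxccxS => xccccxccxcc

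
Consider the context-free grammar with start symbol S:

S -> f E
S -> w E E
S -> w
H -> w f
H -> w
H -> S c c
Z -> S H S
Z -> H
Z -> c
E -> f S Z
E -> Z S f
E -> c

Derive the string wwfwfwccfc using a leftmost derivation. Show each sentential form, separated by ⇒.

S ⇒ wEE   [S -> w E E]
wEE ⇒ wZSfE   [E -> Z S f]
wZSfE ⇒ wHSfE   [Z -> H]
wHSfE ⇒ wwfSfE   [H -> w f]
wwfSfE ⇒ wwfwEEfE   [S -> w E E]
wwfwEEfE ⇒ wwfwfSZEfE   [E -> f S Z]
wwfwfSZEfE ⇒ wwfwfwZEfE   [S -> w]
wwfwfwZEfE ⇒ wwfwfwcEfE   [Z -> c]
wwfwfwcEfE ⇒ wwfwfwccfE   [E -> c]
wwfwfwccfE ⇒ wwfwfwccfc   [E -> c]

S ⇒ wEE ⇒ wZSfE ⇒ wHSfE ⇒ wwfSfE ⇒ wwfwEEfE ⇒ wwfwfSZEfE ⇒ wwfwfwZEfE ⇒ wwfwfwcEfE ⇒ wwfwfwccfE ⇒ wwfwfwccfc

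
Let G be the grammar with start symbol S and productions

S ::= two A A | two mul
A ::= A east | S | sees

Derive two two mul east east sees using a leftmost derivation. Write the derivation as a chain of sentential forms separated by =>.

S => two A A => two A east A => two A east east A => two S east east A => two two mul east east A => two two mul east east sees

S => two A A   [S ::= two A A]
two A A => two A east A   [A ::= A east]
two A east A => two A east east A   [A ::= A east]
two A east east A => two S east east A   [A ::= S]
two S east east A => two two mul east east A   [S ::= two mul]
two two mul east east A => two two mul east east sees   [A ::= sees]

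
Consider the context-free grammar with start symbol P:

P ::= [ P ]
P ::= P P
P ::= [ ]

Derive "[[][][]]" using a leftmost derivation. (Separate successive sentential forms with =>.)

P => [P]   [P ::= [ P ]]
[P] => [PP]   [P ::= P P]
[PP] => [PPP]   [P ::= P P]
[PPP] => [[]PP]   [P ::= [ ]]
[[]PP] => [[][]P]   [P ::= [ ]]
[[][]P] => [[][][]]   [P ::= [ ]]

P => [P] => [PP] => [PPP] => [[]PP] => [[][]P] => [[][][]]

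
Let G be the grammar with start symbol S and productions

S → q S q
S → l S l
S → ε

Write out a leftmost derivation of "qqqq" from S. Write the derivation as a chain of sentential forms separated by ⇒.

S ⇒ qSq   [S → q S q]
qSq ⇒ qqSqq   [S → q S q]
qqSqq ⇒ qqqq   [S → ε]

S ⇒ qSq ⇒ qqSqq ⇒ qqqq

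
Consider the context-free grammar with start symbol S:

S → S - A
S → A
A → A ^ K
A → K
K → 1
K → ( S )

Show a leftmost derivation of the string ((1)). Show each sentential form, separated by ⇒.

S ⇒ A ⇒ K ⇒ (S) ⇒ (A) ⇒ (K) ⇒ ((S)) ⇒ ((A)) ⇒ ((K)) ⇒ ((1))

S ⇒ A   [S → A]
A ⇒ K   [A → K]
K ⇒ (S)   [K → ( S )]
(S) ⇒ (A)   [S → A]
(A) ⇒ (K)   [A → K]
(K) ⇒ ((S))   [K → ( S )]
((S)) ⇒ ((A))   [S → A]
((A)) ⇒ ((K))   [A → K]
((K)) ⇒ ((1))   [K → 1]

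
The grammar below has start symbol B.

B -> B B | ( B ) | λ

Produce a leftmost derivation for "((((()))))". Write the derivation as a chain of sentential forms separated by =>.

B => (B)   [B -> ( B )]
(B) => ((B))   [B -> ( B )]
((B)) => (((B)))   [B -> ( B )]
(((B))) => ((((B))))   [B -> ( B )]
((((B)))) => (((((B)))))   [B -> ( B )]
(((((B))))) => ((((()))))   [B -> λ]

B=>(B)=>((B))=>(((B)))=>((((B))))=>(((((B)))))=>((((()))))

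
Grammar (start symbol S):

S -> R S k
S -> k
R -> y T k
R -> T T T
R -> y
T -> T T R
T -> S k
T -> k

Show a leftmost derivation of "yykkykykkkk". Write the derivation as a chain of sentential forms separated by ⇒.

S ⇒ RSk ⇒ ySk ⇒ yRSkk ⇒ yyTkSkk ⇒ yyTTRkSkk ⇒ yyTTRTRkSkk ⇒ yykTRTRkSkk ⇒ yykkRTRkSkk ⇒ yykkyTRkSkk ⇒ yykkykRkSkk ⇒ yykkykykSkk ⇒ yykkykykkkk

S ⇒ RSk   [S -> R S k]
RSk ⇒ ySk   [R -> y]
ySk ⇒ yRSkk   [S -> R S k]
yRSkk ⇒ yyTkSkk   [R -> y T k]
yyTkSkk ⇒ yyTTRkSkk   [T -> T T R]
yyTTRkSkk ⇒ yyTTRTRkSkk   [T -> T T R]
yyTTRTRkSkk ⇒ yykTRTRkSkk   [T -> k]
yykTRTRkSkk ⇒ yykkRTRkSkk   [T -> k]
yykkRTRkSkk ⇒ yykkyTRkSkk   [R -> y]
yykkyTRkSkk ⇒ yykkykRkSkk   [T -> k]
yykkykRkSkk ⇒ yykkykykSkk   [R -> y]
yykkykykSkk ⇒ yykkykykkkk   [S -> k]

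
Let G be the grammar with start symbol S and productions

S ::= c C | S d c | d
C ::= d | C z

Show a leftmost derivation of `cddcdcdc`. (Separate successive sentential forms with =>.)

S => Sdc => Sdcdc => Sdcdcdc => cCdcdcdc => cddcdcdc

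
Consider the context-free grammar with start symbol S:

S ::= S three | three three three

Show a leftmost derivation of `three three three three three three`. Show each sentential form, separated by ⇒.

S ⇒ S three ⇒ S three three ⇒ S three three three ⇒ three three three three three three

S ⇒ S three   [S ::= S three]
S three ⇒ S three three   [S ::= S three]
S three three ⇒ S three three three   [S ::= S three]
S three three three ⇒ three three three three three three   [S ::= three three three]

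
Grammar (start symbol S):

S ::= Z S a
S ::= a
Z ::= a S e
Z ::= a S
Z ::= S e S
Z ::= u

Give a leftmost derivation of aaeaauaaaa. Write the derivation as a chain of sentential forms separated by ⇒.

S ⇒ ZSa ⇒ aSeSa ⇒ aaeSa ⇒ aaeZSaa ⇒ aaeaSSaa ⇒ aaeaaSaa ⇒ aaeaaZSaaa ⇒ aaeaauSaaa ⇒ aaeaauaaaa

S ⇒ ZSa   [S ::= Z S a]
ZSa ⇒ aSeSa   [Z ::= a S e]
aSeSa ⇒ aaeSa   [S ::= a]
aaeSa ⇒ aaeZSaa   [S ::= Z S a]
aaeZSaa ⇒ aaeaSSaa   [Z ::= a S]
aaeaSSaa ⇒ aaeaaSaa   [S ::= a]
aaeaaSaa ⇒ aaeaaZSaaa   [S ::= Z S a]
aaeaaZSaaa ⇒ aaeaauSaaa   [Z ::= u]
aaeaauSaaa ⇒ aaeaauaaaa   [S ::= a]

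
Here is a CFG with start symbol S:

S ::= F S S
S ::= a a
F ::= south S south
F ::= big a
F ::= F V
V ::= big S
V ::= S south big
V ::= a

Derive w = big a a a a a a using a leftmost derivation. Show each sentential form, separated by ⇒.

S ⇒ F S S ⇒ F V S S ⇒ big a V S S ⇒ big a a S S ⇒ big a a a a S ⇒ big a a a a a a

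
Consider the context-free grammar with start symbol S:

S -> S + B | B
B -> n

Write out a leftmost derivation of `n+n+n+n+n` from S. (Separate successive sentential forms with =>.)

S => S+B   [S -> S + B]
S+B => S+B+B   [S -> S + B]
S+B+B => S+B+B+B   [S -> S + B]
S+B+B+B => S+B+B+B+B   [S -> S + B]
S+B+B+B+B => B+B+B+B+B   [S -> B]
B+B+B+B+B => n+B+B+B+B   [B -> n]
n+B+B+B+B => n+n+B+B+B   [B -> n]
n+n+B+B+B => n+n+n+B+B   [B -> n]
n+n+n+B+B => n+n+n+n+B   [B -> n]
n+n+n+n+B => n+n+n+n+n   [B -> n]

S => S+B => S+B+B => S+B+B+B => S+B+B+B+B => B+B+B+B+B => n+B+B+B+B => n+n+B+B+B => n+n+n+B+B => n+n+n+n+B => n+n+n+n+n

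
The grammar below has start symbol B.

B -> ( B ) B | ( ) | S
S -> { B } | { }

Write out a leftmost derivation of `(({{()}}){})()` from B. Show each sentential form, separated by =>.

B=>(B)B=>((B)B)B=>((S)B)B=>(({B})B)B=>(({S})B)B=>(({{B}})B)B=>(({{()}})B)B=>(({{()}})S)B=>(({{()}}){})B=>(({{()}}){})()

B => (B)B   [B -> ( B ) B]
(B)B => ((B)B)B   [B -> ( B ) B]
((B)B)B => ((S)B)B   [B -> S]
((S)B)B => (({B})B)B   [S -> { B }]
(({B})B)B => (({S})B)B   [B -> S]
(({S})B)B => (({{B}})B)B   [S -> { B }]
(({{B}})B)B => (({{()}})B)B   [B -> ( )]
(({{()}})B)B => (({{()}})S)B   [B -> S]
(({{()}})S)B => (({{()}}){})B   [S -> { }]
(({{()}}){})B => (({{()}}){})()   [B -> ( )]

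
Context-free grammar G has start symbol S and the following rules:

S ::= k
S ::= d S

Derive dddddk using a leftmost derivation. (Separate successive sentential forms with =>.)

S => dS   [S ::= d S]
dS => ddS   [S ::= d S]
ddS => dddS   [S ::= d S]
dddS => ddddS   [S ::= d S]
ddddS => dddddS   [S ::= d S]
dddddS => dddddk   [S ::= k]

S => dS => ddS => dddS => ddddS => dddddS => dddddk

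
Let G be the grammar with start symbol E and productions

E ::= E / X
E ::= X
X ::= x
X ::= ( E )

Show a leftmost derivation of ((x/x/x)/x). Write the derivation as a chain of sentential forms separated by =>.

E => X => (E) => (E/X) => (X/X) => ((E)/X) => ((E/X)/X) => ((E/X/X)/X) => ((X/X/X)/X) => ((x/X/X)/X) => ((x/x/X)/X) => ((x/x/x)/X) => ((x/x/x)/x)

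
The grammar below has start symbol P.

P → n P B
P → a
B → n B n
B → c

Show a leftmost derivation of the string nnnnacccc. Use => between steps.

P => nPB => nnPBB => nnnPBBB => nnnnPBBBB => nnnnaBBBB => nnnnacBBB => nnnnaccBB => nnnnacccB => nnnnacccc

P => nPB   [P → n P B]
nPB => nnPBB   [P → n P B]
nnPBB => nnnPBBB   [P → n P B]
nnnPBBB => nnnnPBBBB   [P → n P B]
nnnnPBBBB => nnnnaBBBB   [P → a]
nnnnaBBBB => nnnnacBBB   [B → c]
nnnnacBBB => nnnnaccBB   [B → c]
nnnnaccBB => nnnnacccB   [B → c]
nnnnacccB => nnnnacccc   [B → c]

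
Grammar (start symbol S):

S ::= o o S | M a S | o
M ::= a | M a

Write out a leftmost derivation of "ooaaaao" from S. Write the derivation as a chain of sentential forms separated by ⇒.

S⇒ooS⇒ooMaS⇒ooMaaS⇒ooMaaaS⇒ooaaaaS⇒ooaaaao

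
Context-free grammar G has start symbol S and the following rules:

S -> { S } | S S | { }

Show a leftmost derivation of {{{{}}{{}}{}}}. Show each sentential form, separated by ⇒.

S ⇒ {S}   [S -> { S }]
{S} ⇒ {{S}}   [S -> { S }]
{{S}} ⇒ {{SS}}   [S -> S S]
{{SS}} ⇒ {{SSS}}   [S -> S S]
{{SSS}} ⇒ {{{S}SS}}   [S -> { S }]
{{{S}SS}} ⇒ {{{{}}SS}}   [S -> { }]
{{{{}}SS}} ⇒ {{{{}}{S}S}}   [S -> { S }]
{{{{}}{S}S}} ⇒ {{{{}}{{}}S}}   [S -> { }]
{{{{}}{{}}S}} ⇒ {{{{}}{{}}{}}}   [S -> { }]

S⇒{S}⇒{{S}}⇒{{SS}}⇒{{SSS}}⇒{{{S}SS}}⇒{{{{}}SS}}⇒{{{{}}{S}S}}⇒{{{{}}{{}}S}}⇒{{{{}}{{}}{}}}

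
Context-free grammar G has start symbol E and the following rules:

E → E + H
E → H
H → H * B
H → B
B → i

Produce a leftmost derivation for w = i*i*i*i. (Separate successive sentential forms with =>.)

E => H => H*B => H*B*B => H*B*B*B => B*B*B*B => i*B*B*B => i*i*B*B => i*i*i*B => i*i*i*i

E => H   [E → H]
H => H*B   [H → H * B]
H*B => H*B*B   [H → H * B]
H*B*B => H*B*B*B   [H → H * B]
H*B*B*B => B*B*B*B   [H → B]
B*B*B*B => i*B*B*B   [B → i]
i*B*B*B => i*i*B*B   [B → i]
i*i*B*B => i*i*i*B   [B → i]
i*i*i*B => i*i*i*i   [B → i]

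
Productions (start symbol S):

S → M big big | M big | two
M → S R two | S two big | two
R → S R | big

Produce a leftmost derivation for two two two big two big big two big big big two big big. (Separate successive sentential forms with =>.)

S => M big => S two big big => M big big two big big => S two big big big two big big => M big big two big big big two big big => S R two big big two big big big two big big => two R two big big two big big big two big big => two S R two big big two big big big two big big => two two R two big big two big big big two big big => two two S R two big big two big big big two big big => two two two R two big big two big big big two big big => two two two big two big big two big big big two big big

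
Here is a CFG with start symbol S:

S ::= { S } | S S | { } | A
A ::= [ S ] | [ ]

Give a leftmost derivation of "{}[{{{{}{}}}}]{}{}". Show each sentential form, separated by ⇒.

S ⇒ SS ⇒ {}S ⇒ {}SS ⇒ {}AS ⇒ {}[S]S ⇒ {}[{S}]S ⇒ {}[{{S}}]S ⇒ {}[{{{S}}}]S ⇒ {}[{{{SS}}}]S ⇒ {}[{{{{}S}}}]S ⇒ {}[{{{{}{}}}}]S ⇒ {}[{{{{}{}}}}]SS ⇒ {}[{{{{}{}}}}]{}S ⇒ {}[{{{{}{}}}}]{}{}

S ⇒ SS   [S ::= S S]
SS ⇒ {}S   [S ::= { }]
{}S ⇒ {}SS   [S ::= S S]
{}SS ⇒ {}AS   [S ::= A]
{}AS ⇒ {}[S]S   [A ::= [ S ]]
{}[S]S ⇒ {}[{S}]S   [S ::= { S }]
{}[{S}]S ⇒ {}[{{S}}]S   [S ::= { S }]
{}[{{S}}]S ⇒ {}[{{{S}}}]S   [S ::= { S }]
{}[{{{S}}}]S ⇒ {}[{{{SS}}}]S   [S ::= S S]
{}[{{{SS}}}]S ⇒ {}[{{{{}S}}}]S   [S ::= { }]
{}[{{{{}S}}}]S ⇒ {}[{{{{}{}}}}]S   [S ::= { }]
{}[{{{{}{}}}}]S ⇒ {}[{{{{}{}}}}]SS   [S ::= S S]
{}[{{{{}{}}}}]SS ⇒ {}[{{{{}{}}}}]{}S   [S ::= { }]
{}[{{{{}{}}}}]{}S ⇒ {}[{{{{}{}}}}]{}{}   [S ::= { }]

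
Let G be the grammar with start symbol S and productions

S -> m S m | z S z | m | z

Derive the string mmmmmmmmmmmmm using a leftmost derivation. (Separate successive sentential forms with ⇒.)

S⇒mSm⇒mmSmm⇒mmmSmmm⇒mmmmSmmmm⇒mmmmmSmmmmm⇒mmmmmmSmmmmmm⇒mmmmmmmmmmmmm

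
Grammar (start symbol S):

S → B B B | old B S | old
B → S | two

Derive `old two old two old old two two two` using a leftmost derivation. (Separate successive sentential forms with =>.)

S => old B S => old two S => old two B B B => old two S B B => old two B B B B B => old two S B B B B => old two old B S B B B B => old two old two S B B B B => old two old two old B B B B => old two old two old S B B B => old two old two old old B B B => old two old two old old two B B => old two old two old old two two B => old two old two old old two two two

S => old B S   [S → old B S]
old B S => old two S   [B → two]
old two S => old two B B B   [S → B B B]
old two B B B => old two S B B   [B → S]
old two S B B => old two B B B B B   [S → B B B]
old two B B B B B => old two S B B B B   [B → S]
old two S B B B B => old two old B S B B B B   [S → old B S]
old two old B S B B B B => old two old two S B B B B   [B → two]
old two old two S B B B B => old two old two old B B B B   [S → old]
old two old two old B B B B => old two old two old S B B B   [B → S]
old two old two old S B B B => old two old two old old B B B   [S → old]
old two old two old old B B B => old two old two old old two B B   [B → two]
old two old two old old two B B => old two old two old old two two B   [B → two]
old two old two old old two two B => old two old two old old two two two   [B → two]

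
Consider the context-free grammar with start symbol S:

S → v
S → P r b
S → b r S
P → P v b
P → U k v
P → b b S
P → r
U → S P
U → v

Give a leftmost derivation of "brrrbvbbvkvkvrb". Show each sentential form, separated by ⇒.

S ⇒ Prb ⇒ Ukvrb ⇒ SPkvrb ⇒ brSPkvrb ⇒ brPrbPkvrb ⇒ brrrbPkvrb ⇒ brrrbUkvkvrb ⇒ brrrbSPkvkvrb ⇒ brrrbvPkvkvrb ⇒ brrrbvbbSkvkvrb ⇒ brrrbvbbvkvkvrb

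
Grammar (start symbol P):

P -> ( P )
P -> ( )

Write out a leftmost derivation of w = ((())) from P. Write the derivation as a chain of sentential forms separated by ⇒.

P ⇒ (P)   [P -> ( P )]
(P) ⇒ ((P))   [P -> ( P )]
((P)) ⇒ ((()))   [P -> ( )]

P⇒(P)⇒((P))⇒((()))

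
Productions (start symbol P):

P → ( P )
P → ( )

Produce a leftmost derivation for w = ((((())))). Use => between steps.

P => (P) => ((P)) => (((P))) => ((((P)))) => ((((()))))

P => (P)   [P → ( P )]
(P) => ((P))   [P → ( P )]
((P)) => (((P)))   [P → ( P )]
(((P))) => ((((P))))   [P → ( P )]
((((P)))) => ((((()))))   [P → ( )]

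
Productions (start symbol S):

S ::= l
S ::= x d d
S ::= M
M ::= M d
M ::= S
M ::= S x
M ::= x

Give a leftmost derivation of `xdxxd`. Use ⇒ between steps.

S ⇒ M   [S ::= M]
M ⇒ Md   [M ::= M d]
Md ⇒ Sxd   [M ::= S x]
Sxd ⇒ Mxd   [S ::= M]
Mxd ⇒ Sxxd   [M ::= S x]
Sxxd ⇒ Mxxd   [S ::= M]
Mxxd ⇒ Mdxxd   [M ::= M d]
Mdxxd ⇒ xdxxd   [M ::= x]

S⇒M⇒Md⇒Sxd⇒Mxd⇒Sxxd⇒Mxxd⇒Mdxxd⇒xdxxd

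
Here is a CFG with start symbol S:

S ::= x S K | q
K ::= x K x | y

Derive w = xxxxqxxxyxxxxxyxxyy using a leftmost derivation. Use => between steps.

S=>xSK=>xxSKK=>xxxSKKK=>xxxxSKKKK=>xxxxqKKKK=>xxxxqxKxKKK=>xxxxqxxKxxKKK=>xxxxqxxxKxxxKKK=>xxxxqxxxyxxxKKK=>xxxxqxxxyxxxxKxKK=>xxxxqxxxyxxxxxKxxKK=>xxxxqxxxyxxxxxyxxKK=>xxxxqxxxyxxxxxyxxyK=>xxxxqxxxyxxxxxyxxyy

S => xSK   [S ::= x S K]
xSK => xxSKK   [S ::= x S K]
xxSKK => xxxSKKK   [S ::= x S K]
xxxSKKK => xxxxSKKKK   [S ::= x S K]
xxxxSKKKK => xxxxqKKKK   [S ::= q]
xxxxqKKKK => xxxxqxKxKKK   [K ::= x K x]
xxxxqxKxKKK => xxxxqxxKxxKKK   [K ::= x K x]
xxxxqxxKxxKKK => xxxxqxxxKxxxKKK   [K ::= x K x]
xxxxqxxxKxxxKKK => xxxxqxxxyxxxKKK   [K ::= y]
xxxxqxxxyxxxKKK => xxxxqxxxyxxxxKxKK   [K ::= x K x]
xxxxqxxxyxxxxKxKK => xxxxqxxxyxxxxxKxxKK   [K ::= x K x]
xxxxqxxxyxxxxxKxxKK => xxxxqxxxyxxxxxyxxKK   [K ::= y]
xxxxqxxxyxxxxxyxxKK => xxxxqxxxyxxxxxyxxyK   [K ::= y]
xxxxqxxxyxxxxxyxxyK => xxxxqxxxyxxxxxyxxyy   [K ::= y]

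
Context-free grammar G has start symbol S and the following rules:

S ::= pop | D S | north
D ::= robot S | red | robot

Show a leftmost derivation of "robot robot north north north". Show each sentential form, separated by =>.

S => D S => robot S S => robot D S S => robot robot S S S => robot robot north S S => robot robot north north S => robot robot north north north

S => D S   [S ::= D S]
D S => robot S S   [D ::= robot S]
robot S S => robot D S S   [S ::= D S]
robot D S S => robot robot S S S   [D ::= robot S]
robot robot S S S => robot robot north S S   [S ::= north]
robot robot north S S => robot robot north north S   [S ::= north]
robot robot north north S => robot robot north north north   [S ::= north]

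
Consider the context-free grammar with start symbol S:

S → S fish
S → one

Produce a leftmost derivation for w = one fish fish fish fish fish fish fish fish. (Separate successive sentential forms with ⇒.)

S ⇒ S fish   [S → S fish]
S fish ⇒ S fish fish   [S → S fish]
S fish fish ⇒ S fish fish fish   [S → S fish]
S fish fish fish ⇒ S fish fish fish fish   [S → S fish]
S fish fish fish fish ⇒ S fish fish fish fish fish   [S → S fish]
S fish fish fish fish fish ⇒ S fish fish fish fish fish fish   [S → S fish]
S fish fish fish fish fish fish ⇒ S fish fish fish fish fish fish fish   [S → S fish]
S fish fish fish fish fish fish fish ⇒ S fish fish fish fish fish fish fish fish   [S → S fish]
S fish fish fish fish fish fish fish fish ⇒ one fish fish fish fish fish fish fish fish   [S → one]

S ⇒ S fish ⇒ S fish fish ⇒ S fish fish fish ⇒ S fish fish fish fish ⇒ S fish fish fish fish fish ⇒ S fish fish fish fish fish fish ⇒ S fish fish fish fish fish fish fish ⇒ S fish fish fish fish fish fish fish fish ⇒ one fish fish fish fish fish fish fish fish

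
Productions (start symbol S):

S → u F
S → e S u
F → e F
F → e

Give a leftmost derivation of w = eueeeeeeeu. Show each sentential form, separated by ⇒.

S⇒eSu⇒euFu⇒eueFu⇒eueeFu⇒eueeeFu⇒eueeeeFu⇒eueeeeeFu⇒eueeeeeeFu⇒eueeeeeeeu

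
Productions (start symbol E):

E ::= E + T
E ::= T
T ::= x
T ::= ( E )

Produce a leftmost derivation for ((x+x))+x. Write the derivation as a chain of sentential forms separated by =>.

E => E+T => T+T => (E)+T => (T)+T => ((E))+T => ((E+T))+T => ((T+T))+T => ((x+T))+T => ((x+x))+T => ((x+x))+x

E => E+T   [E ::= E + T]
E+T => T+T   [E ::= T]
T+T => (E)+T   [T ::= ( E )]
(E)+T => (T)+T   [E ::= T]
(T)+T => ((E))+T   [T ::= ( E )]
((E))+T => ((E+T))+T   [E ::= E + T]
((E+T))+T => ((T+T))+T   [E ::= T]
((T+T))+T => ((x+T))+T   [T ::= x]
((x+T))+T => ((x+x))+T   [T ::= x]
((x+x))+T => ((x+x))+x   [T ::= x]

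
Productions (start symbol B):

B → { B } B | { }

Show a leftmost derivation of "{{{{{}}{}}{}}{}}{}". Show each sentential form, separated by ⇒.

B ⇒ {B}B   [B → { B } B]
{B}B ⇒ {{B}B}B   [B → { B } B]
{{B}B}B ⇒ {{{B}B}B}B   [B → { B } B]
{{{B}B}B}B ⇒ {{{{B}B}B}B}B   [B → { B } B]
{{{{B}B}B}B}B ⇒ {{{{{}}B}B}B}B   [B → { }]
{{{{{}}B}B}B}B ⇒ {{{{{}}{}}B}B}B   [B → { }]
{{{{{}}{}}B}B}B ⇒ {{{{{}}{}}{}}B}B   [B → { }]
{{{{{}}{}}{}}B}B ⇒ {{{{{}}{}}{}}{}}B   [B → { }]
{{{{{}}{}}{}}{}}B ⇒ {{{{{}}{}}{}}{}}{}   [B → { }]

B ⇒ {B}B ⇒ {{B}B}B ⇒ {{{B}B}B}B ⇒ {{{{B}B}B}B}B ⇒ {{{{{}}B}B}B}B ⇒ {{{{{}}{}}B}B}B ⇒ {{{{{}}{}}{}}B}B ⇒ {{{{{}}{}}{}}{}}B ⇒ {{{{{}}{}}{}}{}}{}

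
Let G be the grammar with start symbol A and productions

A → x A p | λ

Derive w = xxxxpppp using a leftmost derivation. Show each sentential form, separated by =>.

A => xAp   [A → x A p]
xAp => xxApp   [A → x A p]
xxApp => xxxAppp   [A → x A p]
xxxAppp => xxxxApppp   [A → x A p]
xxxxApppp => xxxxpppp   [A → λ]

A => xAp => xxApp => xxxAppp => xxxxApppp => xxxxpppp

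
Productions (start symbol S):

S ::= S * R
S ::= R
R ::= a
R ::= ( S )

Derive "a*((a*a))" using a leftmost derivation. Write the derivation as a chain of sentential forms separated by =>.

S => S*R => R*R => a*R => a*(S) => a*(R) => a*((S)) => a*((S*R)) => a*((R*R)) => a*((a*R)) => a*((a*a))

S => S*R   [S ::= S * R]
S*R => R*R   [S ::= R]
R*R => a*R   [R ::= a]
a*R => a*(S)   [R ::= ( S )]
a*(S) => a*(R)   [S ::= R]
a*(R) => a*((S))   [R ::= ( S )]
a*((S)) => a*((S*R))   [S ::= S * R]
a*((S*R)) => a*((R*R))   [S ::= R]
a*((R*R)) => a*((a*R))   [R ::= a]
a*((a*R)) => a*((a*a))   [R ::= a]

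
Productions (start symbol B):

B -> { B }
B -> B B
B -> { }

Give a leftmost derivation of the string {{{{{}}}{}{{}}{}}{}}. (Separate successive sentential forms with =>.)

B=>{B}=>{BB}=>{{B}B}=>{{BB}B}=>{{{B}B}B}=>{{{{B}}B}B}=>{{{{{}}}B}B}=>{{{{{}}}BB}B}=>{{{{{}}}BBB}B}=>{{{{{}}}{}BB}B}=>{{{{{}}}{}{B}B}B}=>{{{{{}}}{}{{}}B}B}=>{{{{{}}}{}{{}}{}}B}=>{{{{{}}}{}{{}}{}}{}}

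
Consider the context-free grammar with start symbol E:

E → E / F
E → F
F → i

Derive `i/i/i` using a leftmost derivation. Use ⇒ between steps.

E ⇒ E/F ⇒ E/F/F ⇒ F/F/F ⇒ i/F/F ⇒ i/i/F ⇒ i/i/i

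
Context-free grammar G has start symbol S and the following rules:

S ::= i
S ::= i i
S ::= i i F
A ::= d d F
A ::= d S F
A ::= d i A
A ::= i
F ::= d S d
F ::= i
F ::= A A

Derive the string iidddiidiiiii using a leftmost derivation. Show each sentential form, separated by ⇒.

S ⇒ iiF   [S ::= i i F]
iiF ⇒ iiAA   [F ::= A A]
iiAA ⇒ iiddFA   [A ::= d d F]
iiddFA ⇒ iiddAAA   [F ::= A A]
iiddAAA ⇒ iidddSFAA   [A ::= d S F]
iidddSFAA ⇒ iidddiiFAA   [S ::= i i]
iidddiiFAA ⇒ iidddiiAAAA   [F ::= A A]
iidddiiAAAA ⇒ iidddiidiAAAA   [A ::= d i A]
iidddiidiAAAA ⇒ iidddiidiiAAA   [A ::= i]
iidddiidiiAAA ⇒ iidddiidiiiAA   [A ::= i]
iidddiidiiiAA ⇒ iidddiidiiiiA   [A ::= i]
iidddiidiiiiA ⇒ iidddiidiiiii   [A ::= i]

S ⇒ iiF ⇒ iiAA ⇒ iiddFA ⇒ iiddAAA ⇒ iidddSFAA ⇒ iidddiiFAA ⇒ iidddiiAAAA ⇒ iidddiidiAAAA ⇒ iidddiidiiAAA ⇒ iidddiidiiiAA ⇒ iidddiidiiiiA ⇒ iidddiidiiiii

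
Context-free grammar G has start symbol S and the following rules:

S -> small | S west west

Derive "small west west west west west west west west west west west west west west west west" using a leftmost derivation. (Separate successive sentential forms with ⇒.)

S ⇒ S west west ⇒ S west west west west ⇒ S west west west west west west ⇒ S west west west west west west west west ⇒ S west west west west west west west west west west ⇒ S west west west west west west west west west west west west ⇒ S west west west west west west west west west west west west west west ⇒ S west west west west west west west west west west west west west west west west ⇒ small west west west west west west west west west west west west west west west west

S ⇒ S west west   [S -> S west west]
S west west ⇒ S west west west west   [S -> S west west]
S west west west west ⇒ S west west west west west west   [S -> S west west]
S west west west west west west ⇒ S west west west west west west west west   [S -> S west west]
S west west west west west west west west ⇒ S west west west west west west west west west west   [S -> S west west]
S west west west west west west west west west west ⇒ S west west west west west west west west west west west west   [S -> S west west]
S west west west west west west west west west west west west ⇒ S west west west west west west west west west west west west west west   [S -> S west west]
S west west west west west west west west west west west west west west ⇒ S west west west west west west west west west west west west west west west west   [S -> S west west]
S west west west west west west west west west west west west west west west west ⇒ small west west west west west west west west west west west west west west west west   [S -> small]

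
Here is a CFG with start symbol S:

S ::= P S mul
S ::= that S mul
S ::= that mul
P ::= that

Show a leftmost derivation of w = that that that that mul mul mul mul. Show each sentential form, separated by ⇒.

S ⇒ that S mul ⇒ that P S mul mul ⇒ that that S mul mul ⇒ that that P S mul mul mul ⇒ that that that S mul mul mul ⇒ that that that that mul mul mul mul

S ⇒ that S mul   [S ::= that S mul]
that S mul ⇒ that P S mul mul   [S ::= P S mul]
that P S mul mul ⇒ that that S mul mul   [P ::= that]
that that S mul mul ⇒ that that P S mul mul mul   [S ::= P S mul]
that that P S mul mul mul ⇒ that that that S mul mul mul   [P ::= that]
that that that S mul mul mul ⇒ that that that that mul mul mul mul   [S ::= that mul]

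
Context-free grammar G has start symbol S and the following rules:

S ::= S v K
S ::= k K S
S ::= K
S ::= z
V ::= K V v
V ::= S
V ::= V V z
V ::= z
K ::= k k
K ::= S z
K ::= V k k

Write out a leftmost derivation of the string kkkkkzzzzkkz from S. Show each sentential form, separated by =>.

S=>kKS=>kVkkS=>kSkkS=>kkKSkkS=>kkSzSkkS=>kkkKSzSkkS=>kkkSzSzSkkS=>kkkKzSzSkkS=>kkkkkzSzSkkS=>kkkkkzzzSkkS=>kkkkkzzzzkkS=>kkkkkzzzzkkz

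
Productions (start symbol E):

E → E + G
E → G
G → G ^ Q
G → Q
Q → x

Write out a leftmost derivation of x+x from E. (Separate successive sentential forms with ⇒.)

E ⇒ E+G   [E → E + G]
E+G ⇒ G+G   [E → G]
G+G ⇒ Q+G   [G → Q]
Q+G ⇒ x+G   [Q → x]
x+G ⇒ x+Q   [G → Q]
x+Q ⇒ x+x   [Q → x]

E ⇒ E+G ⇒ G+G ⇒ Q+G ⇒ x+G ⇒ x+Q ⇒ x+x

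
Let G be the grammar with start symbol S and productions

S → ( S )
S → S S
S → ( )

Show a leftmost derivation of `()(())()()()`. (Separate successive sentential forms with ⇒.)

S⇒SS⇒()S⇒()SS⇒()(S)S⇒()(())S⇒()(())SS⇒()(())SSS⇒()(())()SS⇒()(())()()S⇒()(())()()()

S ⇒ SS   [S → S S]
SS ⇒ ()S   [S → ( )]
()S ⇒ ()SS   [S → S S]
()SS ⇒ ()(S)S   [S → ( S )]
()(S)S ⇒ ()(())S   [S → ( )]
()(())S ⇒ ()(())SS   [S → S S]
()(())SS ⇒ ()(())SSS   [S → S S]
()(())SSS ⇒ ()(())()SS   [S → ( )]
()(())()SS ⇒ ()(())()()S   [S → ( )]
()(())()()S ⇒ ()(())()()()   [S → ( )]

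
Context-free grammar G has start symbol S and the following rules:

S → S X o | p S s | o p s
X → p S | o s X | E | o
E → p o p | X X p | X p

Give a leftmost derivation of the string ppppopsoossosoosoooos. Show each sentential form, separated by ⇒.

S ⇒ pSs ⇒ pSXos ⇒ pSXoXos ⇒ ppSsXoXos ⇒ ppSXosXoXos ⇒ pppSsXosXoXos ⇒ ppppSssXosXoXos ⇒ ppppSXossXosXoXos ⇒ ppppopsXossXosXoXos ⇒ ppppopsoossXosXoXos ⇒ ppppopsoossosXosXoXos ⇒ ppppopsoossosoosXoXos ⇒ ppppopsoossosoosooXos ⇒ ppppopsoossosoosoooos

S ⇒ pSs   [S → p S s]
pSs ⇒ pSXos   [S → S X o]
pSXos ⇒ pSXoXos   [S → S X o]
pSXoXos ⇒ ppSsXoXos   [S → p S s]
ppSsXoXos ⇒ ppSXosXoXos   [S → S X o]
ppSXosXoXos ⇒ pppSsXosXoXos   [S → p S s]
pppSsXosXoXos ⇒ ppppSssXosXoXos   [S → p S s]
ppppSssXosXoXos ⇒ ppppSXossXosXoXos   [S → S X o]
ppppSXossXosXoXos ⇒ ppppopsXossXosXoXos   [S → o p s]
ppppopsXossXosXoXos ⇒ ppppopsoossXosXoXos   [X → o]
ppppopsoossXosXoXos ⇒ ppppopsoossosXosXoXos   [X → o s X]
ppppopsoossosXosXoXos ⇒ ppppopsoossosoosXoXos   [X → o]
ppppopsoossosoosXoXos ⇒ ppppopsoossosoosooXos   [X → o]
ppppopsoossosoosooXos ⇒ ppppopsoossosoosoooos   [X → o]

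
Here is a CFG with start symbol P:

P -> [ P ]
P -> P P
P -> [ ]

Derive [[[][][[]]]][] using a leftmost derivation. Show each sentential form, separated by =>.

P => PP   [P -> P P]
PP => [P]P   [P -> [ P ]]
[P]P => [[P]]P   [P -> [ P ]]
[[P]]P => [[PP]]P   [P -> P P]
[[PP]]P => [[[]P]]P   [P -> [ ]]
[[[]P]]P => [[[]PP]]P   [P -> P P]
[[[]PP]]P => [[[][]P]]P   [P -> [ ]]
[[[][]P]]P => [[[][][P]]]P   [P -> [ P ]]
[[[][][P]]]P => [[[][][[]]]]P   [P -> [ ]]
[[[][][[]]]]P => [[[][][[]]]][]   [P -> [ ]]

P=>PP=>[P]P=>[[P]]P=>[[PP]]P=>[[[]P]]P=>[[[]PP]]P=>[[[][]P]]P=>[[[][][P]]]P=>[[[][][[]]]]P=>[[[][][[]]]][]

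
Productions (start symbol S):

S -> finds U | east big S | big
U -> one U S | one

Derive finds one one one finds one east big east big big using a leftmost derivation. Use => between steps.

S => finds U   [S -> finds U]
finds U => finds one U S   [U -> one U S]
finds one U S => finds one one U S S   [U -> one U S]
finds one one U S S => finds one one one S S   [U -> one]
finds one one one S S => finds one one one finds U S   [S -> finds U]
finds one one one finds U S => finds one one one finds one S   [U -> one]
finds one one one finds one S => finds one one one finds one east big S   [S -> east big S]
finds one one one finds one east big S => finds one one one finds one east big east big S   [S -> east big S]
finds one one one finds one east big east big S => finds one one one finds one east big east big big   [S -> big]

S => finds U => finds one U S => finds one one U S S => finds one one one S S => finds one one one finds U S => finds one one one finds one S => finds one one one finds one east big S => finds one one one finds one east big east big S => finds one one one finds one east big east big big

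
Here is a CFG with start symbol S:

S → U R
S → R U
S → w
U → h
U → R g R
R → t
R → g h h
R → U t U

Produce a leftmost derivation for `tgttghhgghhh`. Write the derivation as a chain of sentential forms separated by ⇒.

S ⇒ RU   [S → R U]
RU ⇒ UtUU   [R → U t U]
UtUU ⇒ RgRtUU   [U → R g R]
RgRtUU ⇒ tgRtUU   [R → t]
tgRtUU ⇒ tgttUU   [R → t]
tgttUU ⇒ tgttRgRU   [U → R g R]
tgttRgRU ⇒ tgttghhgRU   [R → g h h]
tgttghhgRU ⇒ tgttghhgghhU   [R → g h h]
tgttghhgghhU ⇒ tgttghhgghhh   [U → h]

S⇒RU⇒UtUU⇒RgRtUU⇒tgRtUU⇒tgttUU⇒tgttRgRU⇒tgttghhgRU⇒tgttghhgghhU⇒tgttghhgghhh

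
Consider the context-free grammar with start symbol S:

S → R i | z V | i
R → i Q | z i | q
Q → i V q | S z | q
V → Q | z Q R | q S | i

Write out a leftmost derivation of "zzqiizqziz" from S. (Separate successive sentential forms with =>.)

S => zV => zzQR => zzqR => zzqiQ => zzqiSz => zzqiRiz => zzqiiQiz => zzqiiSziz => zzqiizVziz => zzqiizQziz => zzqiizqziz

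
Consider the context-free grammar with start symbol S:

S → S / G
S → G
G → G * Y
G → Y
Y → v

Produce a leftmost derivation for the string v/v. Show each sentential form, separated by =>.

S => S/G => G/G => Y/G => v/G => v/Y => v/v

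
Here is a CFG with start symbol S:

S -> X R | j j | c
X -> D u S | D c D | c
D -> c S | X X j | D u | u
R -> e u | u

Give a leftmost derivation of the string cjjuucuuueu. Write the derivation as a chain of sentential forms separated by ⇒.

S ⇒ XR   [S -> X R]
XR ⇒ DcDR   [X -> D c D]
DcDR ⇒ DucDR   [D -> D u]
DucDR ⇒ DuucDR   [D -> D u]
DuucDR ⇒ cSuucDR   [D -> c S]
cSuucDR ⇒ cjjuucDR   [S -> j j]
cjjuucDR ⇒ cjjuucDuR   [D -> D u]
cjjuucDuR ⇒ cjjuucDuuR   [D -> D u]
cjjuucDuuR ⇒ cjjuucuuuR   [D -> u]
cjjuucuuuR ⇒ cjjuucuuueu   [R -> e u]

S ⇒ XR ⇒ DcDR ⇒ DucDR ⇒ DuucDR ⇒ cSuucDR ⇒ cjjuucDR ⇒ cjjuucDuR ⇒ cjjuucDuuR ⇒ cjjuucuuuR ⇒ cjjuucuuueu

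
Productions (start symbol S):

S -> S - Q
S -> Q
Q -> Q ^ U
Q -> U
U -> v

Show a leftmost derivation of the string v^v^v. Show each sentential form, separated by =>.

S=>Q=>Q^U=>Q^U^U=>U^U^U=>v^U^U=>v^v^U=>v^v^v

S => Q   [S -> Q]
Q => Q^U   [Q -> Q ^ U]
Q^U => Q^U^U   [Q -> Q ^ U]
Q^U^U => U^U^U   [Q -> U]
U^U^U => v^U^U   [U -> v]
v^U^U => v^v^U   [U -> v]
v^v^U => v^v^v   [U -> v]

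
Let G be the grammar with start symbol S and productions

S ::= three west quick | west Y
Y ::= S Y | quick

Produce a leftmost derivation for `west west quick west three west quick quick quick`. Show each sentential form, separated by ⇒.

S ⇒ west Y ⇒ west S Y ⇒ west west Y Y ⇒ west west quick Y ⇒ west west quick S Y ⇒ west west quick west Y Y ⇒ west west quick west S Y Y ⇒ west west quick west three west quick Y Y ⇒ west west quick west three west quick quick Y ⇒ west west quick west three west quick quick quick

S ⇒ west Y   [S ::= west Y]
west Y ⇒ west S Y   [Y ::= S Y]
west S Y ⇒ west west Y Y   [S ::= west Y]
west west Y Y ⇒ west west quick Y   [Y ::= quick]
west west quick Y ⇒ west west quick S Y   [Y ::= S Y]
west west quick S Y ⇒ west west quick west Y Y   [S ::= west Y]
west west quick west Y Y ⇒ west west quick west S Y Y   [Y ::= S Y]
west west quick west S Y Y ⇒ west west quick west three west quick Y Y   [S ::= three west quick]
west west quick west three west quick Y Y ⇒ west west quick west three west quick quick Y   [Y ::= quick]
west west quick west three west quick quick Y ⇒ west west quick west three west quick quick quick   [Y ::= quick]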